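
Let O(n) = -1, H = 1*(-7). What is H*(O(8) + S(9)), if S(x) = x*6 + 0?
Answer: -371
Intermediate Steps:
S(x) = 6*x (S(x) = 6*x + 0 = 6*x)
H = -7
H*(O(8) + S(9)) = -7*(-1 + 6*9) = -7*(-1 + 54) = -7*53 = -371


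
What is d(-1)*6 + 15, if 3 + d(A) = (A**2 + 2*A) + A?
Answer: -15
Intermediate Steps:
d(A) = -3 + A**2 + 3*A (d(A) = -3 + ((A**2 + 2*A) + A) = -3 + (A**2 + 3*A) = -3 + A**2 + 3*A)
d(-1)*6 + 15 = (-3 + (-1)**2 + 3*(-1))*6 + 15 = (-3 + 1 - 3)*6 + 15 = -5*6 + 15 = -30 + 15 = -15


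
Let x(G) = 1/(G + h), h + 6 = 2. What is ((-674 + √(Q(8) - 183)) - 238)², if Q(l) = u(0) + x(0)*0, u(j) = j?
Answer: (912 - I*√183)² ≈ 8.3156e+5 - 24675.0*I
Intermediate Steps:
h = -4 (h = -6 + 2 = -4)
x(G) = 1/(-4 + G) (x(G) = 1/(G - 4) = 1/(-4 + G))
Q(l) = 0 (Q(l) = 0 + 0/(-4 + 0) = 0 + 0/(-4) = 0 - ¼*0 = 0 + 0 = 0)
((-674 + √(Q(8) - 183)) - 238)² = ((-674 + √(0 - 183)) - 238)² = ((-674 + √(-183)) - 238)² = ((-674 + I*√183) - 238)² = (-912 + I*√183)²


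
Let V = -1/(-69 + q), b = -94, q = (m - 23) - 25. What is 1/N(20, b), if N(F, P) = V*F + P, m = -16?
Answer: -133/12482 ≈ -0.010655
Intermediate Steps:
q = -64 (q = (-16 - 23) - 25 = -39 - 25 = -64)
V = 1/133 (V = -1/(-69 - 64) = -1/(-133) = -1*(-1/133) = 1/133 ≈ 0.0075188)
N(F, P) = P + F/133 (N(F, P) = F/133 + P = P + F/133)
1/N(20, b) = 1/(-94 + (1/133)*20) = 1/(-94 + 20/133) = 1/(-12482/133) = -133/12482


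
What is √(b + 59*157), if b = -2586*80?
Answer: 7*I*√4033 ≈ 444.54*I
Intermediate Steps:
b = -206880
√(b + 59*157) = √(-206880 + 59*157) = √(-206880 + 9263) = √(-197617) = 7*I*√4033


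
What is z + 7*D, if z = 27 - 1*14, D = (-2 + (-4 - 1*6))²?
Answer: 1021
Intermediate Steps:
D = 144 (D = (-2 + (-4 - 6))² = (-2 - 10)² = (-12)² = 144)
z = 13 (z = 27 - 14 = 13)
z + 7*D = 13 + 7*144 = 13 + 1008 = 1021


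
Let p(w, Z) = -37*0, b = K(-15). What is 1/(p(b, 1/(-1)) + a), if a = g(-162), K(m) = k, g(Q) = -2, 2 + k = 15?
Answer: -1/2 ≈ -0.50000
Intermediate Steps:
k = 13 (k = -2 + 15 = 13)
K(m) = 13
b = 13
p(w, Z) = 0
a = -2
1/(p(b, 1/(-1)) + a) = 1/(0 - 2) = 1/(-2) = -1/2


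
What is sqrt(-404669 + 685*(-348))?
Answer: I*sqrt(643049) ≈ 801.9*I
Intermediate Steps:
sqrt(-404669 + 685*(-348)) = sqrt(-404669 - 238380) = sqrt(-643049) = I*sqrt(643049)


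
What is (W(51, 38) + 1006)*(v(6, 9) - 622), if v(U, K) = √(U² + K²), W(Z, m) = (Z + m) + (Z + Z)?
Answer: -744534 + 3591*√13 ≈ -7.3159e+5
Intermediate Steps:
W(Z, m) = m + 3*Z (W(Z, m) = (Z + m) + 2*Z = m + 3*Z)
v(U, K) = √(K² + U²)
(W(51, 38) + 1006)*(v(6, 9) - 622) = ((38 + 3*51) + 1006)*(√(9² + 6²) - 622) = ((38 + 153) + 1006)*(√(81 + 36) - 622) = (191 + 1006)*(√117 - 622) = 1197*(3*√13 - 622) = 1197*(-622 + 3*√13) = -744534 + 3591*√13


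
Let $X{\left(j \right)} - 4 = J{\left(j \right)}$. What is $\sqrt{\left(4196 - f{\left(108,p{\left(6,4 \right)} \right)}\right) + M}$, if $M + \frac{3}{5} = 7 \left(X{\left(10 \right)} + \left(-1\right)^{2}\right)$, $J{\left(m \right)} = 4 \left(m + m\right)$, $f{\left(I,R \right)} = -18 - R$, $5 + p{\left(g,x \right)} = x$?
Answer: $\frac{43 \sqrt{65}}{5} \approx 69.335$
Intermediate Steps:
$p{\left(g,x \right)} = -5 + x$
$J{\left(m \right)} = 8 m$ ($J{\left(m \right)} = 4 \cdot 2 m = 8 m$)
$X{\left(j \right)} = 4 + 8 j$
$M = \frac{2972}{5}$ ($M = - \frac{3}{5} + 7 \left(\left(4 + 8 \cdot 10\right) + \left(-1\right)^{2}\right) = - \frac{3}{5} + 7 \left(\left(4 + 80\right) + 1\right) = - \frac{3}{5} + 7 \left(84 + 1\right) = - \frac{3}{5} + 7 \cdot 85 = - \frac{3}{5} + 595 = \frac{2972}{5} \approx 594.4$)
$\sqrt{\left(4196 - f{\left(108,p{\left(6,4 \right)} \right)}\right) + M} = \sqrt{\left(4196 - \left(-18 - \left(-5 + 4\right)\right)\right) + \frac{2972}{5}} = \sqrt{\left(4196 - \left(-18 - -1\right)\right) + \frac{2972}{5}} = \sqrt{\left(4196 - \left(-18 + 1\right)\right) + \frac{2972}{5}} = \sqrt{\left(4196 - -17\right) + \frac{2972}{5}} = \sqrt{\left(4196 + 17\right) + \frac{2972}{5}} = \sqrt{4213 + \frac{2972}{5}} = \sqrt{\frac{24037}{5}} = \frac{43 \sqrt{65}}{5}$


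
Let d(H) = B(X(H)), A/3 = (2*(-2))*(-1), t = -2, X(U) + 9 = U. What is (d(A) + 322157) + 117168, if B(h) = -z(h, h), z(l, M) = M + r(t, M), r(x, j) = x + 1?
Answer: 439323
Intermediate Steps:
X(U) = -9 + U
r(x, j) = 1 + x
z(l, M) = -1 + M (z(l, M) = M + (1 - 2) = M - 1 = -1 + M)
A = 12 (A = 3*((2*(-2))*(-1)) = 3*(-4*(-1)) = 3*4 = 12)
B(h) = 1 - h (B(h) = -(-1 + h) = 1 - h)
d(H) = 10 - H (d(H) = 1 - (-9 + H) = 1 + (9 - H) = 10 - H)
(d(A) + 322157) + 117168 = ((10 - 1*12) + 322157) + 117168 = ((10 - 12) + 322157) + 117168 = (-2 + 322157) + 117168 = 322155 + 117168 = 439323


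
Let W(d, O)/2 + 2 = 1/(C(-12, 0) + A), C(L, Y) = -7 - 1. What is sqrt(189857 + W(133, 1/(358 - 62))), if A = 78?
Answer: 2*sqrt(58142490)/35 ≈ 435.72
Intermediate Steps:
C(L, Y) = -8
W(d, O) = -139/35 (W(d, O) = -4 + 2/(-8 + 78) = -4 + 2/70 = -4 + 2*(1/70) = -4 + 1/35 = -139/35)
sqrt(189857 + W(133, 1/(358 - 62))) = sqrt(189857 - 139/35) = sqrt(6644856/35) = 2*sqrt(58142490)/35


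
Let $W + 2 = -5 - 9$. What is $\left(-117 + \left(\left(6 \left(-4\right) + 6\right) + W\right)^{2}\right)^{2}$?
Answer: $1079521$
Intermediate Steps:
$W = -16$ ($W = -2 - 14 = -16$)
$\left(-117 + \left(\left(6 \left(-4\right) + 6\right) + W\right)^{2}\right)^{2} = \left(-117 + \left(\left(6 \left(-4\right) + 6\right) - 16\right)^{2}\right)^{2} = \left(-117 + \left(\left(-24 + 6\right) - 16\right)^{2}\right)^{2} = \left(-117 + \left(-18 - 16\right)^{2}\right)^{2} = \left(-117 + \left(-34\right)^{2}\right)^{2} = \left(-117 + 1156\right)^{2} = 1039^{2} = 1079521$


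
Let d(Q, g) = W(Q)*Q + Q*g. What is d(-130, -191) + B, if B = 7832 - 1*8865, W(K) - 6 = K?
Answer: 39917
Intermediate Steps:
W(K) = 6 + K
B = -1033 (B = 7832 - 8865 = -1033)
d(Q, g) = Q*g + Q*(6 + Q) (d(Q, g) = (6 + Q)*Q + Q*g = Q*(6 + Q) + Q*g = Q*g + Q*(6 + Q))
d(-130, -191) + B = -130*(6 - 130 - 191) - 1033 = -130*(-315) - 1033 = 40950 - 1033 = 39917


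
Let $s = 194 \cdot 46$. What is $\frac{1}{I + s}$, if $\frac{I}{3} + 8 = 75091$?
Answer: $\frac{1}{234173} \approx 4.2703 \cdot 10^{-6}$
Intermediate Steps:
$I = 225249$ ($I = -24 + 3 \cdot 75091 = -24 + 225273 = 225249$)
$s = 8924$
$\frac{1}{I + s} = \frac{1}{225249 + 8924} = \frac{1}{234173}$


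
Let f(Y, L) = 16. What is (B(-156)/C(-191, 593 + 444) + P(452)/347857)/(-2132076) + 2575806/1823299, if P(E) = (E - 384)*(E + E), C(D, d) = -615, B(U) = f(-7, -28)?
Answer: 293718757175442231562/207910511518991224455 ≈ 1.4127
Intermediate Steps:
B(U) = 16
P(E) = 2*E*(-384 + E) (P(E) = (-384 + E)*(2*E) = 2*E*(-384 + E))
(B(-156)/C(-191, 593 + 444) + P(452)/347857)/(-2132076) + 2575806/1823299 = (16/(-615) + (2*452*(-384 + 452))/347857)/(-2132076) + 2575806/1823299 = (16*(-1/615) + (2*452*68)*(1/347857))*(-1/2132076) + 2575806*(1/1823299) = (-16/615 + 61472*(1/347857))*(-1/2132076) + 2575806/1823299 = (-16/615 + 61472/347857)*(-1/2132076) + 2575806/1823299 = (32239568/213932055)*(-1/2132076) + 2575806/1823299 = -8059892/114029850024045 + 2575806/1823299 = 293718757175442231562/207910511518991224455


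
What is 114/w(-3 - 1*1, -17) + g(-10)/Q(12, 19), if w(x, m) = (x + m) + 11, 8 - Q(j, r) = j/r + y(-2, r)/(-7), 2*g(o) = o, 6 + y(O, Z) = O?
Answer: -50521/4140 ≈ -12.203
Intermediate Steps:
y(O, Z) = -6 + O
g(o) = o/2
Q(j, r) = 48/7 - j/r (Q(j, r) = 8 - (j/r + (-6 - 2)/(-7)) = 8 - (j/r - 8*(-1/7)) = 8 - (j/r + 8/7) = 8 - (8/7 + j/r) = 8 + (-8/7 - j/r) = 48/7 - j/r)
w(x, m) = 11 + m + x (w(x, m) = (m + x) + 11 = 11 + m + x)
114/w(-3 - 1*1, -17) + g(-10)/Q(12, 19) = 114/(11 - 17 + (-3 - 1*1)) + ((1/2)*(-10))/(48/7 - 1*12/19) = 114/(11 - 17 + (-3 - 1)) - 5/(48/7 - 1*12*1/19) = 114/(11 - 17 - 4) - 5/(48/7 - 12/19) = 114/(-10) - 5/828/133 = 114*(-1/10) - 5*133/828 = -57/5 - 665/828 = -50521/4140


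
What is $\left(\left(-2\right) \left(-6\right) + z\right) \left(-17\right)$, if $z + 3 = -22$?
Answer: $221$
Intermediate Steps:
$z = -25$ ($z = -3 - 22 = -25$)
$\left(\left(-2\right) \left(-6\right) + z\right) \left(-17\right) = \left(\left(-2\right) \left(-6\right) - 25\right) \left(-17\right) = \left(12 - 25\right) \left(-17\right) = \left(-13\right) \left(-17\right) = 221$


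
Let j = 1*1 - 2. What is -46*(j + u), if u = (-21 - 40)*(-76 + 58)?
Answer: -50462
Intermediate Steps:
u = 1098 (u = -61*(-18) = 1098)
j = -1 (j = 1 - 2 = -1)
-46*(j + u) = -46*(-1 + 1098) = -46*1097 = -50462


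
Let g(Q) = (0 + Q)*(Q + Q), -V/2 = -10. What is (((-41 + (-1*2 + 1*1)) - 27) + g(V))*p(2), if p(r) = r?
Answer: 1462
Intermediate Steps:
V = 20 (V = -2*(-10) = 20)
g(Q) = 2*Q**2 (g(Q) = Q*(2*Q) = 2*Q**2)
(((-41 + (-1*2 + 1*1)) - 27) + g(V))*p(2) = (((-41 + (-1*2 + 1*1)) - 27) + 2*20**2)*2 = (((-41 + (-2 + 1)) - 27) + 2*400)*2 = (((-41 - 1) - 27) + 800)*2 = ((-42 - 27) + 800)*2 = (-69 + 800)*2 = 731*2 = 1462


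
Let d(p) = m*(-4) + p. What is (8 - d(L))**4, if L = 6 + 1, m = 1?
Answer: 625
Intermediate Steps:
L = 7
d(p) = -4 + p (d(p) = 1*(-4) + p = -4 + p)
(8 - d(L))**4 = (8 - (-4 + 7))**4 = (8 - 1*3)**4 = (8 - 3)**4 = 5**4 = 625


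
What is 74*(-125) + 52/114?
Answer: -527224/57 ≈ -9249.5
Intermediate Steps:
74*(-125) + 52/114 = -9250 + 52*(1/114) = -9250 + 26/57 = -527224/57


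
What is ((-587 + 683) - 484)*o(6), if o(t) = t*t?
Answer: -13968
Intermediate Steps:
o(t) = t**2
((-587 + 683) - 484)*o(6) = ((-587 + 683) - 484)*6**2 = (96 - 484)*36 = -388*36 = -13968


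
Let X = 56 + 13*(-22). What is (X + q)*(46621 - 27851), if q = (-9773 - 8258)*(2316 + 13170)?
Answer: -5241115115920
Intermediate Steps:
X = -230 (X = 56 - 286 = -230)
q = -279228066 (q = -18031*15486 = -279228066)
(X + q)*(46621 - 27851) = (-230 - 279228066)*(46621 - 27851) = -279228296*18770 = -5241115115920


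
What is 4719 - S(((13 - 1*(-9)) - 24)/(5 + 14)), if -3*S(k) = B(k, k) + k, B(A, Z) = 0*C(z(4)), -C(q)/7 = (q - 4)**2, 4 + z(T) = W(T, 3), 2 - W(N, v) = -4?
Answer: 268981/57 ≈ 4719.0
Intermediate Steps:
W(N, v) = 6 (W(N, v) = 2 - 1*(-4) = 2 + 4 = 6)
z(T) = 2 (z(T) = -4 + 6 = 2)
C(q) = -7*(-4 + q)**2 (C(q) = -7*(q - 4)**2 = -7*(-4 + q)**2)
B(A, Z) = 0 (B(A, Z) = 0*(-7*(-4 + 2)**2) = 0*(-7*(-2)**2) = 0*(-7*4) = 0*(-28) = 0)
S(k) = -k/3 (S(k) = -(0 + k)/3 = -k/3)
4719 - S(((13 - 1*(-9)) - 24)/(5 + 14)) = 4719 - (-1)*((13 - 1*(-9)) - 24)/(5 + 14)/3 = 4719 - (-1)*((13 + 9) - 24)/19/3 = 4719 - (-1)*(22 - 24)*(1/19)/3 = 4719 - (-1)*(-2*1/19)/3 = 4719 - (-1)*(-2)/(3*19) = 4719 - 1*2/57 = 4719 - 2/57 = 268981/57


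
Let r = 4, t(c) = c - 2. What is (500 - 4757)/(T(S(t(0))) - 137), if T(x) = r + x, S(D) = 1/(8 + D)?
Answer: 25542/797 ≈ 32.048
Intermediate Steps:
t(c) = -2 + c
T(x) = 4 + x
(500 - 4757)/(T(S(t(0))) - 137) = (500 - 4757)/((4 + 1/(8 + (-2 + 0))) - 137) = -4257/((4 + 1/(8 - 2)) - 137) = -4257/((4 + 1/6) - 137) = -4257/((4 + ⅙) - 137) = -4257/(25/6 - 137) = -4257/(-797/6) = -4257*(-6/797) = 25542/797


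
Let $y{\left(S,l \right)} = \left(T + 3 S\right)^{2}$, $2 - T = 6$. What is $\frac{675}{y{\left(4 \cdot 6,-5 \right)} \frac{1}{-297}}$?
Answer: $- \frac{200475}{4624} \approx -43.355$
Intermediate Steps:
$T = -4$ ($T = 2 - 6 = -4$)
$y{\left(S,l \right)} = \left(-4 + 3 S\right)^{2}$
$\frac{675}{y{\left(4 \cdot 6,-5 \right)} \frac{1}{-297}} = \frac{675}{\left(-4 + 3 \cdot 4 \cdot 6\right)^{2} \frac{1}{-297}} = \frac{675}{\left(-4 + 3 \cdot 24\right)^{2} \left(- \frac{1}{297}\right)} = \frac{675}{\left(-4 + 72\right)^{2} \left(- \frac{1}{297}\right)} = \frac{675}{68^{2} \left(- \frac{1}{297}\right)} = \frac{675}{4624 \left(- \frac{1}{297}\right)} = \frac{675}{- \frac{4624}{297}} = 675 \left(- \frac{297}{4624}\right) = - \frac{200475}{4624}$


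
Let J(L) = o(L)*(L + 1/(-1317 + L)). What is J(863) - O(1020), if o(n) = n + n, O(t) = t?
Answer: 337892723/227 ≈ 1.4885e+6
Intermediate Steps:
o(n) = 2*n
J(L) = 2*L*(L + 1/(-1317 + L)) (J(L) = (2*L)*(L + 1/(-1317 + L)) = 2*L*(L + 1/(-1317 + L)))
J(863) - O(1020) = 2*863*(1 + 863**2 - 1317*863)/(-1317 + 863) - 1*1020 = 2*863*(1 + 744769 - 1136571)/(-454) - 1020 = 2*863*(-1/454)*(-391801) - 1020 = 338124263/227 - 1020 = 337892723/227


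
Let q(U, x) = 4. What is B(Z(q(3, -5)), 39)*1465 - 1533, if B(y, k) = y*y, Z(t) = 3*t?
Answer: 209427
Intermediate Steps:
B(y, k) = y**2
B(Z(q(3, -5)), 39)*1465 - 1533 = (3*4)**2*1465 - 1533 = 12**2*1465 - 1533 = 144*1465 - 1533 = 210960 - 1533 = 209427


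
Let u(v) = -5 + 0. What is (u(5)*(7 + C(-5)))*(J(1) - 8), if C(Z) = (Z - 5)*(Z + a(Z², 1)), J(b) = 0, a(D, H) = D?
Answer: -7720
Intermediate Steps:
u(v) = -5
C(Z) = (-5 + Z)*(Z + Z²) (C(Z) = (Z - 5)*(Z + Z²) = (-5 + Z)*(Z + Z²))
(u(5)*(7 + C(-5)))*(J(1) - 8) = (-5*(7 - 5*(-5 + (-5)² - 4*(-5))))*(0 - 8) = -5*(7 - 5*(-5 + 25 + 20))*(-8) = -5*(7 - 5*40)*(-8) = -5*(7 - 200)*(-8) = -5*(-193)*(-8) = 965*(-8) = -7720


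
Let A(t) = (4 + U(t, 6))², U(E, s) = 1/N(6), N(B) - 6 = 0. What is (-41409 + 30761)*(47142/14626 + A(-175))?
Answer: -14425859822/65817 ≈ -2.1918e+5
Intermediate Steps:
N(B) = 6 (N(B) = 6 + 0 = 6)
U(E, s) = ⅙ (U(E, s) = 1/6 = ⅙)
A(t) = 625/36 (A(t) = (4 + ⅙)² = (25/6)² = 625/36)
(-41409 + 30761)*(47142/14626 + A(-175)) = (-41409 + 30761)*(47142/14626 + 625/36) = -10648*(47142*(1/14626) + 625/36) = -10648*(23571/7313 + 625/36) = -10648*5419181/263268 = -14425859822/65817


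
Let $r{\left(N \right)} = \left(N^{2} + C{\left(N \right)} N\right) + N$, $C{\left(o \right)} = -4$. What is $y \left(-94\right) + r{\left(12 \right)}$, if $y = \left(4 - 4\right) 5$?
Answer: $108$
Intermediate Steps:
$r{\left(N \right)} = N^{2} - 3 N$ ($r{\left(N \right)} = \left(N^{2} - 4 N\right) + N = N^{2} - 3 N$)
$y = 0$ ($y = 0 \cdot 5 = 0$)
$y \left(-94\right) + r{\left(12 \right)} = 0 \left(-94\right) + 12 \left(-3 + 12\right) = 0 + 12 \cdot 9 = 0 + 108 = 108$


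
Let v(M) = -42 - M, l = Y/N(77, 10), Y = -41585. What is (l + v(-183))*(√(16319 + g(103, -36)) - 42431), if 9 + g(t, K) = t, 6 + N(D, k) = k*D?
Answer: -2806343909/764 + 66139*√16413/764 ≈ -3.6621e+6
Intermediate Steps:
N(D, k) = -6 + D*k (N(D, k) = -6 + k*D = -6 + D*k)
g(t, K) = -9 + t
l = -41585/764 (l = -41585/(-6 + 77*10) = -41585/(-6 + 770) = -41585/764 ≈ -54.431)
(l + v(-183))*(√(16319 + g(103, -36)) - 42431) = (-41585/764 + (-42 - 1*(-183)))*(√(16319 + (-9 + 103)) - 42431) = (-41585/764 + (-42 + 183))*(√(16319 + 94) - 42431) = (-41585/764 + 141)*(√16413 - 42431) = 66139*(-42431 + √16413)/764 = -2806343909/764 + 66139*√16413/764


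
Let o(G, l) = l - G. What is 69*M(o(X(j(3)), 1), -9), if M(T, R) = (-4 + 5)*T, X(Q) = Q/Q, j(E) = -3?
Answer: 0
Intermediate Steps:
X(Q) = 1
M(T, R) = T (M(T, R) = 1*T = T)
69*M(o(X(j(3)), 1), -9) = 69*(1 - 1*1) = 69*(1 - 1) = 69*0 = 0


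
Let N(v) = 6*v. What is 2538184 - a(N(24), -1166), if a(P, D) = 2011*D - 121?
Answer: 4883131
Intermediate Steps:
a(P, D) = -121 + 2011*D
2538184 - a(N(24), -1166) = 2538184 - (-121 + 2011*(-1166)) = 2538184 - (-121 - 2344826) = 2538184 - 1*(-2344947) = 2538184 + 2344947 = 4883131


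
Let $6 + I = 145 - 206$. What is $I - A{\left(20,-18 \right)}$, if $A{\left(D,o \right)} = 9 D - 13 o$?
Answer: $-481$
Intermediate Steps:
$I = -67$ ($I = -6 + \left(145 - 206\right) = -6 - 61 = -67$)
$A{\left(D,o \right)} = - 13 o + 9 D$
$I - A{\left(20,-18 \right)} = -67 - \left(\left(-13\right) \left(-18\right) + 9 \cdot 20\right) = -67 - \left(234 + 180\right) = -67 - 414 = -481$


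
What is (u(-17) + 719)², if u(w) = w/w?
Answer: 518400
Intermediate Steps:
u(w) = 1
(u(-17) + 719)² = (1 + 719)² = 720² = 518400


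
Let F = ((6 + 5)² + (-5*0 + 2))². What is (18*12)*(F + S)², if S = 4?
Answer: 49465660824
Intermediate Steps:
F = 15129 (F = (11² + (0 + 2))² = (121 + 2)² = 123² = 15129)
(18*12)*(F + S)² = (18*12)*(15129 + 4)² = 216*15133² = 216*229007689 = 49465660824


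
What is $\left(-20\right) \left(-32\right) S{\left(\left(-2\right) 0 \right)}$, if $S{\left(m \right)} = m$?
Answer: $0$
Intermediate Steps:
$\left(-20\right) \left(-32\right) S{\left(\left(-2\right) 0 \right)} = \left(-20\right) \left(-32\right) \left(\left(-2\right) 0\right) = 640 \cdot 0 = 0$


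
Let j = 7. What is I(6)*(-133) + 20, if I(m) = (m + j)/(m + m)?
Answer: -1489/12 ≈ -124.08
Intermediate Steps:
I(m) = (7 + m)/(2*m) (I(m) = (m + 7)/(m + m) = (7 + m)/((2*m)) = (7 + m)*(1/(2*m)) = (7 + m)/(2*m))
I(6)*(-133) + 20 = ((½)*(7 + 6)/6)*(-133) + 20 = ((½)*(⅙)*13)*(-133) + 20 = (13/12)*(-133) + 20 = -1729/12 + 20 = -1489/12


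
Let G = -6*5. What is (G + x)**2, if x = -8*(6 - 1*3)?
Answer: 2916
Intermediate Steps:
x = -24 (x = -8*(6 - 3) = -8*3 = -24)
G = -30
(G + x)**2 = (-30 - 24)**2 = (-54)**2 = 2916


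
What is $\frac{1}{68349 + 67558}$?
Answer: $\frac{1}{135907} \approx 7.358 \cdot 10^{-6}$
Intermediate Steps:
$\frac{1}{68349 + 67558} = \frac{1}{135907}$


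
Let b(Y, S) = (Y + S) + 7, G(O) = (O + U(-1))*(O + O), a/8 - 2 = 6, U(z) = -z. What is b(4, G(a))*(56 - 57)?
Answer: -8331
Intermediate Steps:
a = 64 (a = 16 + 8*6 = 16 + 48 = 64)
G(O) = 2*O*(1 + O) (G(O) = (O - 1*(-1))*(O + O) = (O + 1)*(2*O) = (1 + O)*(2*O) = 2*O*(1 + O))
b(Y, S) = 7 + S + Y (b(Y, S) = (S + Y) + 7 = 7 + S + Y)
b(4, G(a))*(56 - 57) = (7 + 2*64*(1 + 64) + 4)*(56 - 57) = (7 + 2*64*65 + 4)*(-1) = (7 + 8320 + 4)*(-1) = 8331*(-1) = -8331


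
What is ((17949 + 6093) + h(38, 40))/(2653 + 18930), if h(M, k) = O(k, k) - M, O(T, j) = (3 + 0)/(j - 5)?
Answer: 840143/755405 ≈ 1.1122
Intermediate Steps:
O(T, j) = 3/(-5 + j)
h(M, k) = -M + 3/(-5 + k) (h(M, k) = 3/(-5 + k) - M = -M + 3/(-5 + k))
((17949 + 6093) + h(38, 40))/(2653 + 18930) = ((17949 + 6093) + (3 - 1*38*(-5 + 40))/(-5 + 40))/(2653 + 18930) = (24042 + (3 - 1*38*35)/35)/21583 = (24042 + (3 - 1330)/35)*(1/21583) = (24042 + (1/35)*(-1327))*(1/21583) = (24042 - 1327/35)*(1/21583) = (840143/35)*(1/21583) = 840143/755405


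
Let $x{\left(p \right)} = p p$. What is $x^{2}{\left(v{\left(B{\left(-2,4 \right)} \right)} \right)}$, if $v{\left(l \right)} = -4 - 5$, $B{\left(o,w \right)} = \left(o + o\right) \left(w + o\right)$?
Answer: $6561$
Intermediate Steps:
$B{\left(o,w \right)} = 2 o \left(o + w\right)$
$v{\left(l \right)} = -9$ ($v{\left(l \right)} = -4 - 5 = -9$)
$x{\left(p \right)} = p^{2}$
$x^{2}{\left(v{\left(B{\left(-2,4 \right)} \right)} \right)} = \left(\left(-9\right)^{2}\right)^{2} = 81^{2} = 6561$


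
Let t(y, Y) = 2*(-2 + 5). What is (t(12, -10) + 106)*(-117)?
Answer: -13104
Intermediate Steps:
t(y, Y) = 6 (t(y, Y) = 2*3 = 6)
(t(12, -10) + 106)*(-117) = (6 + 106)*(-117) = 112*(-117) = -13104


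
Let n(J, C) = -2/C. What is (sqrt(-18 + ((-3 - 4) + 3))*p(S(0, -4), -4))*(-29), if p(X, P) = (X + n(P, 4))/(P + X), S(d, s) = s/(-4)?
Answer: 29*I*sqrt(22)/6 ≈ 22.67*I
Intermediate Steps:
S(d, s) = -s/4 (S(d, s) = s*(-1/4) = -s/4)
p(X, P) = (-1/2 + X)/(P + X) (p(X, P) = (X - 2/4)/(P + X) = (X - 2*1/4)/(P + X) = (X - 1/2)/(P + X) = (-1/2 + X)/(P + X))
(sqrt(-18 + ((-3 - 4) + 3))*p(S(0, -4), -4))*(-29) = (sqrt(-18 + ((-3 - 4) + 3))*((-1/2 - 1/4*(-4))/(-4 - 1/4*(-4))))*(-29) = (sqrt(-18 + (-7 + 3))*((-1/2 + 1)/(-4 + 1)))*(-29) = (sqrt(-18 - 4)*((1/2)/(-3)))*(-29) = (sqrt(-22)*(-1/3*1/2))*(-29) = ((I*sqrt(22))*(-1/6))*(-29) = -I*sqrt(22)/6*(-29) = 29*I*sqrt(22)/6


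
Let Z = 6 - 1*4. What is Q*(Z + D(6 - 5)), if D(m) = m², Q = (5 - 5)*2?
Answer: 0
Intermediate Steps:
Z = 2 (Z = 6 - 4 = 2)
Q = 0 (Q = 0*2 = 0)
Q*(Z + D(6 - 5)) = 0*(2 + (6 - 5)²) = 0*(2 + 1²) = 0*(2 + 1) = 0*3 = 0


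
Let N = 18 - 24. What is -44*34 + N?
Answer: -1502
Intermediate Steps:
N = -6
-44*34 + N = -44*34 - 6 = -1496 - 6 = -1502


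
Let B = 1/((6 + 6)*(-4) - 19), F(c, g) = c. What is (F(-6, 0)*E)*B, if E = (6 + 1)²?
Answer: 294/67 ≈ 4.3881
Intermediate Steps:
E = 49 (E = 7² = 49)
B = -1/67 (B = 1/(12*(-4) - 19) = 1/(-48 - 19) = 1/(-67) = -1/67 ≈ -0.014925)
(F(-6, 0)*E)*B = -6*49*(-1/67) = -294*(-1/67) = 294/67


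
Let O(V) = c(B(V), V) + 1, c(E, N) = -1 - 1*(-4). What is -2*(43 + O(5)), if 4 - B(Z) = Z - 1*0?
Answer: -94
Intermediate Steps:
B(Z) = 4 - Z (B(Z) = 4 - (Z - 1*0) = 4 - (Z + 0) = 4 - Z)
c(E, N) = 3 (c(E, N) = -1 + 4 = 3)
O(V) = 4 (O(V) = 3 + 1 = 4)
-2*(43 + O(5)) = -2*(43 + 4) = -2*47 = -94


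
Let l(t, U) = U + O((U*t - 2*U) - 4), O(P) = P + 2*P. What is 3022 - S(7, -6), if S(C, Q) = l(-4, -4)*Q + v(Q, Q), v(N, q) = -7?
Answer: 3365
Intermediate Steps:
O(P) = 3*P
l(t, U) = -12 - 5*U + 3*U*t (l(t, U) = U + 3*((U*t - 2*U) - 4) = U + 3*((-2*U + U*t) - 4) = U + 3*(-4 - 2*U + U*t) = U + (-12 - 6*U + 3*U*t) = -12 - 5*U + 3*U*t)
S(C, Q) = -7 + 56*Q (S(C, Q) = (-12 - 5*(-4) + 3*(-4)*(-4))*Q - 7 = (-12 + 20 + 48)*Q - 7 = 56*Q - 7 = -7 + 56*Q)
3022 - S(7, -6) = 3022 - (-7 + 56*(-6)) = 3022 - (-7 - 336) = 3022 - 1*(-343) = 3022 + 343 = 3365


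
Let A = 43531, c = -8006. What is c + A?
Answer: 35525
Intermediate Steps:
c + A = -8006 + 43531 = 35525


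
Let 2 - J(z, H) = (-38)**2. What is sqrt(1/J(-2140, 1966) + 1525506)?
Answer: sqrt(3172082256742)/1442 ≈ 1235.1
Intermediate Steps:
J(z, H) = -1442 (J(z, H) = 2 - 1*(-38)**2 = 2 - 1*1444 = 2 - 1444 = -1442)
sqrt(1/J(-2140, 1966) + 1525506) = sqrt(1/(-1442) + 1525506) = sqrt(-1/1442 + 1525506) = sqrt(2199779651/1442) = sqrt(3172082256742)/1442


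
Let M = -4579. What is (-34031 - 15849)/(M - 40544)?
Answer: 49880/45123 ≈ 1.1054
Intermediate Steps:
(-34031 - 15849)/(M - 40544) = (-34031 - 15849)/(-4579 - 40544) = -49880/(-45123) = -49880*(-1/45123) = 49880/45123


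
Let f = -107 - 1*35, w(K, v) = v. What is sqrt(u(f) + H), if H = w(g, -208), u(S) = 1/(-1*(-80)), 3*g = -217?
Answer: I*sqrt(83195)/20 ≈ 14.422*I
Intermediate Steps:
g = -217/3 (g = (1/3)*(-217) = -217/3 ≈ -72.333)
f = -142 (f = -107 - 35 = -142)
u(S) = 1/80
H = -208
sqrt(u(f) + H) = sqrt(1/80 - 208) = sqrt(-16639/80) = I*sqrt(83195)/20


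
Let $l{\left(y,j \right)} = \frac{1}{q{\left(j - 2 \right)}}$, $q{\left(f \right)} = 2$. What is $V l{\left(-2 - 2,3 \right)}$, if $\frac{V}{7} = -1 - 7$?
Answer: $-28$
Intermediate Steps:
$l{\left(y,j \right)} = \frac{1}{2}$
$V = -56$ ($V = 7 \left(-1 - 7\right) = 7 \left(-8\right) = -56$)
$V l{\left(-2 - 2,3 \right)} = \left(-56\right) \frac{1}{2} = -28$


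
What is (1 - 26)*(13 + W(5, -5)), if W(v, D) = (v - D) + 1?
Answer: -600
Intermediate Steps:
W(v, D) = 1 + v - D
(1 - 26)*(13 + W(5, -5)) = (1 - 26)*(13 + (1 + 5 - 1*(-5))) = -25*(13 + (1 + 5 + 5)) = -25*(13 + 11) = -25*24 = -600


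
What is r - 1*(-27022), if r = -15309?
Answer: 11713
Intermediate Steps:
r - 1*(-27022) = -15309 - 1*(-27022) = -15309 + 27022 = 11713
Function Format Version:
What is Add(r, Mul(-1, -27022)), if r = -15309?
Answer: 11713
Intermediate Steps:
Add(r, Mul(-1, -27022)) = Add(-15309, Mul(-1, -27022)) = Add(-15309, 27022) = 11713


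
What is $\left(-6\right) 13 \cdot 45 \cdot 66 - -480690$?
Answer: $249030$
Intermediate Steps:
$\left(-6\right) 13 \cdot 45 \cdot 66 - -480690 = \left(-78\right) 45 \cdot 66 + 480690 = \left(-3510\right) 66 + 480690 = -231660 + 480690 = 249030$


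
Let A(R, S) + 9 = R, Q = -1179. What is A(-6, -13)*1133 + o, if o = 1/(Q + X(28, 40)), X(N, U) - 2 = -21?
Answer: -20360011/1198 ≈ -16995.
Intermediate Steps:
A(R, S) = -9 + R
X(N, U) = -19 (X(N, U) = 2 - 21 = -19)
o = -1/1198 (o = 1/(-1179 - 19) = 1/(-1198) = -1/1198 ≈ -0.00083472)
A(-6, -13)*1133 + o = (-9 - 6)*1133 - 1/1198 = -15*1133 - 1/1198 = -16995 - 1/1198 = -20360011/1198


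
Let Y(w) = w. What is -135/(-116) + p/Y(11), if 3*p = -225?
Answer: -7215/1276 ≈ -5.6544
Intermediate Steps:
p = -75 (p = (⅓)*(-225) = -75)
-135/(-116) + p/Y(11) = -135/(-116) - 75/11 = -135*(-1/116) - 75*1/11 = 135/116 - 75/11 = -7215/1276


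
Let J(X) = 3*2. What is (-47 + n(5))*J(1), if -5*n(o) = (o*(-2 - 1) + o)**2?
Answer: -402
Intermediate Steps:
n(o) = -4*o**2/5 (n(o) = -(o*(-2 - 1) + o)**2/5 = -(o*(-3) + o)**2/5 = -(-3*o + o)**2/5 = -4*o**2/5)
J(X) = 6
(-47 + n(5))*J(1) = (-47 - 4/5*5**2)*6 = (-47 - 4/5*25)*6 = (-47 - 20)*6 = -67*6 = -402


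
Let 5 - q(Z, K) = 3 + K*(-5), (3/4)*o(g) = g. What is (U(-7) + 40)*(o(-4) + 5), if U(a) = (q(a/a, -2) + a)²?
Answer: -265/3 ≈ -88.333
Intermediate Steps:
o(g) = 4*g/3
q(Z, K) = 2 + 5*K (q(Z, K) = 5 - (3 + K*(-5)) = 5 - (3 - 5*K) = 5 + (-3 + 5*K) = 2 + 5*K)
U(a) = (-8 + a)² (U(a) = ((2 + 5*(-2)) + a)² = ((2 - 10) + a)² = (-8 + a)²)
(U(-7) + 40)*(o(-4) + 5) = ((-8 - 7)² + 40)*((4/3)*(-4) + 5) = ((-15)² + 40)*(-16/3 + 5) = (225 + 40)*(-⅓) = 265*(-⅓) = -265/3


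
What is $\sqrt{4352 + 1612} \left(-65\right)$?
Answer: $- 130 \sqrt{1491} \approx -5019.8$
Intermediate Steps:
$\sqrt{4352 + 1612} \left(-65\right) = \sqrt{5964} \left(-65\right) = 2 \sqrt{1491} \left(-65\right) = - 130 \sqrt{1491}$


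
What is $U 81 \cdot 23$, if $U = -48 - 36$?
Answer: $-156492$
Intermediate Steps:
$U = -84$ ($U = -48 - 36 = -84$)
$U 81 \cdot 23 = \left(-84\right) 81 \cdot 23 = \left(-6804\right) 23 = -156492$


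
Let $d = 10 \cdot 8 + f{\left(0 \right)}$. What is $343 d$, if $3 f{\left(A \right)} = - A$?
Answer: $27440$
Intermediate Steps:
$f{\left(A \right)} = - \frac{A}{3}$ ($f{\left(A \right)} = \frac{\left(-1\right) A}{3} = - \frac{A}{3}$)
$d = 80$ ($d = 10 \cdot 8 - 0 = 80 + 0 = 80$)
$343 d = 343 \cdot 80 = 27440$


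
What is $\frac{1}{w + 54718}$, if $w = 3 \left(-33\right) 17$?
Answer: $\frac{1}{53035} \approx 1.8855 \cdot 10^{-5}$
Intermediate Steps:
$w = -1683$ ($w = \left(-99\right) 17 = -1683$)
$\frac{1}{w + 54718} = \frac{1}{-1683 + 54718} = \frac{1}{53035}$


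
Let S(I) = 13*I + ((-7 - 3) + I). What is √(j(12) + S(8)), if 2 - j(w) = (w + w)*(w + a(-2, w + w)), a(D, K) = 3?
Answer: 16*I ≈ 16.0*I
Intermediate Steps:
j(w) = 2 - 2*w*(3 + w) (j(w) = 2 - (w + w)*(w + 3) = 2 - 2*w*(3 + w))
S(I) = -10 + 14*I (S(I) = 13*I + (-10 + I) = -10 + 14*I)
√(j(12) + S(8)) = √((2 - 6*12 - 2*12²) + (-10 + 14*8)) = √((2 - 72 - 2*144) + (-10 + 112)) = √((2 - 72 - 288) + 102) = √(-358 + 102) = √(-256) = 16*I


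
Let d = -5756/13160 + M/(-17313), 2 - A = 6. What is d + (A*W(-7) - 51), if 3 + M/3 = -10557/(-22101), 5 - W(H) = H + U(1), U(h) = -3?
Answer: -15587155035173/139874208530 ≈ -111.44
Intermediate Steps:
A = -4 (A = 2 - 1*6 = 2 - 6 = -4)
W(H) = 8 - H (W(H) = 5 - (H - 3) = 5 - (-3 + H) = 5 + (3 - H) = 8 - H)
M = -55746/7367 (M = -9 + 3*(-10557/(-22101)) = -9 + 3*(-10557*(-1/22101)) = -9 + 3*(3519/7367) = -9 + 10557/7367 = -55746/7367 ≈ -7.5670)
d = -61117888343/139874208530 (d = -5756/13160 - 55746/7367/(-17313) = -5756*1/13160 - 55746/7367*(-1/17313) = -1439/3290 + 18582/42514957 = -61117888343/139874208530 ≈ -0.43695)
d + (A*W(-7) - 51) = -61117888343/139874208530 + (-4*(8 - 1*(-7)) - 51) = -61117888343/139874208530 + (-4*(8 + 7) - 51) = -61117888343/139874208530 + (-4*15 - 51) = -61117888343/139874208530 + (-60 - 51) = -61117888343/139874208530 - 111 = -15587155035173/139874208530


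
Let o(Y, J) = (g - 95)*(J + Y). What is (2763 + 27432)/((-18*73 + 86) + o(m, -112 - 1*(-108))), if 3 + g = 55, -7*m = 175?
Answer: 30195/19 ≈ 1589.2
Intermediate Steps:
m = -25 (m = -1/7*175 = -25)
g = 52 (g = -3 + 55 = 52)
o(Y, J) = -43*J - 43*Y (o(Y, J) = (52 - 95)*(J + Y) = -43*(J + Y) = -43*J - 43*Y)
(2763 + 27432)/((-18*73 + 86) + o(m, -112 - 1*(-108))) = (2763 + 27432)/((-18*73 + 86) + (-43*(-112 - 1*(-108)) - 43*(-25))) = 30195/((-1314 + 86) + (-43*(-112 + 108) + 1075)) = 30195/(-1228 + (-43*(-4) + 1075)) = 30195/(-1228 + (172 + 1075)) = 30195/(-1228 + 1247) = 30195/19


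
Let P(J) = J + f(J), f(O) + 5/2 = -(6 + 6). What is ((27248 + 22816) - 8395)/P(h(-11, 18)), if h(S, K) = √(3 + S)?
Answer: -2416802/873 - 333352*I*√2/873 ≈ -2768.4 - 540.01*I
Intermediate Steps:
f(O) = -29/2 (f(O) = -5/2 - (6 + 6) = -5/2 - 1*12 = -5/2 - 12 = -29/2)
P(J) = -29/2 + J (P(J) = J - 29/2 = -29/2 + J)
((27248 + 22816) - 8395)/P(h(-11, 18)) = ((27248 + 22816) - 8395)/(-29/2 + √(3 - 11)) = (50064 - 8395)/(-29/2 + √(-8)) = 41669/(-29/2 + 2*I*√2)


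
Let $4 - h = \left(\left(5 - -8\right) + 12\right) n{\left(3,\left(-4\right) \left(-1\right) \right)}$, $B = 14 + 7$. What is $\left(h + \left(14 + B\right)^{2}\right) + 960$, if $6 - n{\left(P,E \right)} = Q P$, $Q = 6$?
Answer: $2489$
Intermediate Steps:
$B = 21$
$n{\left(P,E \right)} = 6 - 6 P$
$h = 304$ ($h = 4 - \left(\left(5 - -8\right) + 12\right) \left(6 - 18\right) = 4 - \left(\left(5 + 8\right) + 12\right) \left(6 - 18\right) = 4 - \left(13 + 12\right) \left(-12\right) = 4 - 25 \left(-12\right) = 4 - -300 = 4 + 300 = 304$)
$\left(h + \left(14 + B\right)^{2}\right) + 960 = \left(304 + \left(14 + 21\right)^{2}\right) + 960 = \left(304 + 35^{2}\right) + 960 = \left(304 + 1225\right) + 960 = 1529 + 960 = 2489$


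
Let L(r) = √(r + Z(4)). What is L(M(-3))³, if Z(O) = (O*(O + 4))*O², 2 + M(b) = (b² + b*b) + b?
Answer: 2625*√21 ≈ 12029.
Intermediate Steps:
M(b) = -2 + b + 2*b² (M(b) = -2 + ((b² + b*b) + b) = -2 + ((b² + b²) + b) = -2 + (2*b² + b) = -2 + (b + 2*b²) = -2 + b + 2*b²)
Z(O) = O³*(4 + O) (Z(O) = (O*(4 + O))*O² = O³*(4 + O))
L(r) = √(512 + r) (L(r) = √(r + 4³*(4 + 4)) = √(r + 64*8) = √(r + 512) = √(512 + r))
L(M(-3))³ = (√(512 + (-2 - 3 + 2*(-3)²)))³ = (√(512 + (-2 - 3 + 2*9)))³ = (√(512 + (-2 - 3 + 18)))³ = (√(512 + 13))³ = (√525)³ = (5*√21)³ = 2625*√21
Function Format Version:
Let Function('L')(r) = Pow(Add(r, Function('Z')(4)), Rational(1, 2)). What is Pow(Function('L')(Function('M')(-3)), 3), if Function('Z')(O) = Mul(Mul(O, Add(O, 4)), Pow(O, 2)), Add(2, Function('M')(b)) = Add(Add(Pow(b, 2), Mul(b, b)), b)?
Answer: Mul(2625, Pow(21, Rational(1, 2))) ≈ 12029.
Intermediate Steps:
Function('M')(b) = Add(-2, b, Mul(2, Pow(b, 2))) (Function('M')(b) = Add(-2, Add(Add(Pow(b, 2), Mul(b, b)), b)) = Add(-2, Add(Add(Pow(b, 2), Pow(b, 2)), b)) = Add(-2, Add(Mul(2, Pow(b, 2)), b)) = Add(-2, Add(b, Mul(2, Pow(b, 2)))) = Add(-2, b, Mul(2, Pow(b, 2))))
Function('Z')(O) = Mul(Pow(O, 3), Add(4, O)) (Function('Z')(O) = Mul(Mul(O, Add(4, O)), Pow(O, 2)) = Mul(Pow(O, 3), Add(4, O)))
Function('L')(r) = Pow(Add(512, r), Rational(1, 2)) (Function('L')(r) = Pow(Add(r, Mul(Pow(4, 3), Add(4, 4))), Rational(1, 2)) = Pow(Add(r, Mul(64, 8)), Rational(1, 2)) = Pow(Add(r, 512), Rational(1, 2)) = Pow(Add(512, r), Rational(1, 2)))
Pow(Function('L')(Function('M')(-3)), 3) = Pow(Pow(Add(512, Add(-2, -3, Mul(2, Pow(-3, 2)))), Rational(1, 2)), 3) = Pow(Pow(Add(512, Add(-2, -3, Mul(2, 9))), Rational(1, 2)), 3) = Pow(Pow(Add(512, Add(-2, -3, 18)), Rational(1, 2)), 3) = Pow(Pow(Add(512, 13), Rational(1, 2)), 3) = Pow(Pow(525, Rational(1, 2)), 3) = Pow(Mul(5, Pow(21, Rational(1, 2))), 3) = Mul(2625, Pow(21, Rational(1, 2)))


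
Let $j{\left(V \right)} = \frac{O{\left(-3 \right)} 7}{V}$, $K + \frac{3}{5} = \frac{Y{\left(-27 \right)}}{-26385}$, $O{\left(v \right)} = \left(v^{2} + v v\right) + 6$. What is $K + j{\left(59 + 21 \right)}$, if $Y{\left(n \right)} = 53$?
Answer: $\frac{79049}{52770} \approx 1.498$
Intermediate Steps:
$O{\left(v \right)} = 6 + 2 v^{2}$ ($O{\left(v \right)} = \left(v^{2} + v^{2}\right) + 6 = 2 v^{2} + 6 = 6 + 2 v^{2}$)
$K = - \frac{15884}{26385}$ ($K = - \frac{3}{5} + \frac{53}{-26385} = - \frac{3}{5} + 53 \left(- \frac{1}{26385}\right) = - \frac{3}{5} - \frac{53}{26385} = - \frac{15884}{26385} \approx -0.60201$)
$j{\left(V \right)} = \frac{168}{V}$ ($j{\left(V \right)} = \frac{\left(6 + 2 \left(-3\right)^{2}\right) 7}{V} = \frac{\left(6 + 2 \cdot 9\right) 7}{V} = \frac{\left(6 + 18\right) 7}{V} = \frac{24 \cdot 7}{V} = \frac{168}{V}$)
$K + j{\left(59 + 21 \right)} = - \frac{15884}{26385} + \frac{168}{59 + 21} = - \frac{15884}{26385} + \frac{168}{80} = - \frac{15884}{26385} + 168 \cdot \frac{1}{80} = - \frac{15884}{26385} + \frac{21}{10} = \frac{79049}{52770}$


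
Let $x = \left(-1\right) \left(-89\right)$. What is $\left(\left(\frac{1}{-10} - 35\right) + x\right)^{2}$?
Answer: $\frac{290521}{100} \approx 2905.2$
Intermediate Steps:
$x = 89$
$\left(\left(\frac{1}{-10} - 35\right) + x\right)^{2} = \left(\left(\frac{1}{-10} - 35\right) + 89\right)^{2} = \left(\left(- \frac{1}{10} - 35\right) + 89\right)^{2} = \left(- \frac{351}{10} + 89\right)^{2} = \left(\frac{539}{10}\right)^{2} = \frac{290521}{100}$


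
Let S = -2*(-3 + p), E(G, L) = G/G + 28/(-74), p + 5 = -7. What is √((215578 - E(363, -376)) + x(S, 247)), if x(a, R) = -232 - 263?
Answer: 4*√18402986/37 ≈ 463.77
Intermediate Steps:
p = -12 (p = -5 - 7 = -12)
E(G, L) = 23/37 (E(G, L) = 1 + 28*(-1/74) = 1 - 14/37 = 23/37)
S = 30 (S = -2*(-3 - 12) = -2*(-15) = 30)
x(a, R) = -495
√((215578 - E(363, -376)) + x(S, 247)) = √((215578 - 1*23/37) - 495) = √((215578 - 23/37) - 495) = √(7976363/37 - 495) = √(7958048/37) = 4*√18402986/37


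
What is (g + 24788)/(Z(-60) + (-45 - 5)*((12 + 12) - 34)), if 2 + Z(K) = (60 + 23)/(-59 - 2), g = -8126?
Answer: 1016382/30295 ≈ 33.549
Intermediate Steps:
Z(K) = -205/61 (Z(K) = -2 + (60 + 23)/(-59 - 2) = -2 + 83/(-61) = -2 + 83*(-1/61) = -2 - 83/61 = -205/61)
(g + 24788)/(Z(-60) + (-45 - 5)*((12 + 12) - 34)) = (-8126 + 24788)/(-205/61 + (-45 - 5)*((12 + 12) - 34)) = 16662/(-205/61 - 50*(24 - 34)) = 16662/(-205/61 - 50*(-10)) = 16662/(-205/61 + 500) = 16662/(30295/61) = 16662*(61/30295) = 1016382/30295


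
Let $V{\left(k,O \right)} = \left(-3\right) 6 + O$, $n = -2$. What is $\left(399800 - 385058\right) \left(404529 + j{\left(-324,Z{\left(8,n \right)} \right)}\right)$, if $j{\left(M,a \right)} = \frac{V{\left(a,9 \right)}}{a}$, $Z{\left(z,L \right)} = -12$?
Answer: $\frac{11927155149}{2} \approx 5.9636 \cdot 10^{9}$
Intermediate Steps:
$V{\left(k,O \right)} = -18 + O$
$j{\left(M,a \right)} = - \frac{9}{a}$ ($j{\left(M,a \right)} = \frac{-18 + 9}{a} = - \frac{9}{a}$)
$\left(399800 - 385058\right) \left(404529 + j{\left(-324,Z{\left(8,n \right)} \right)}\right) = \left(399800 - 385058\right) \left(404529 - \frac{9}{-12}\right) = 14742 \left(404529 - - \frac{3}{4}\right) = 14742 \left(404529 + \frac{3}{4}\right) = 14742 \cdot \frac{1618119}{4} = \frac{11927155149}{2}$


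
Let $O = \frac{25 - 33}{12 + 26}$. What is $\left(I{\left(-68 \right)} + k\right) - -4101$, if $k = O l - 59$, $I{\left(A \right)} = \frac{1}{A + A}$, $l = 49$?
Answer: $\frac{10417853}{2584} \approx 4031.7$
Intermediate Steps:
$O = - \frac{4}{19}$ ($O = - \frac{8}{38} = \left(-8\right) \frac{1}{38} = - \frac{4}{19} \approx -0.21053$)
$I{\left(A \right)} = \frac{1}{2 A}$
$k = - \frac{1317}{19}$ ($k = \left(- \frac{4}{19}\right) 49 - 59 = - \frac{196}{19} - 59 = - \frac{1317}{19} \approx -69.316$)
$\left(I{\left(-68 \right)} + k\right) - -4101 = \left(\frac{1}{2 \left(-68\right)} - \frac{1317}{19}\right) - -4101 = \left(\frac{1}{2} \left(- \frac{1}{68}\right) - \frac{1317}{19}\right) + 4101 = \left(- \frac{1}{136} - \frac{1317}{19}\right) + 4101 = - \frac{179131}{2584} + 4101 = \frac{10417853}{2584}$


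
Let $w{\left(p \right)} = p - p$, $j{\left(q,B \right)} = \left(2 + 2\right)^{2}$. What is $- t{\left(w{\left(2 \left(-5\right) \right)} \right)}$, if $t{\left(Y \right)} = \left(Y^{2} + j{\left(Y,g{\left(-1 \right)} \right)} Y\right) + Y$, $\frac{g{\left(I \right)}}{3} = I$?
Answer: $0$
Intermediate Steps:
$g{\left(I \right)} = 3 I$
$j{\left(q,B \right)} = 16$ ($j{\left(q,B \right)} = 4^{2} = 16$)
$w{\left(p \right)} = 0$
$t{\left(Y \right)} = Y^{2} + 17 Y$ ($t{\left(Y \right)} = \left(Y^{2} + 16 Y\right) + Y = Y^{2} + 17 Y$)
$- t{\left(w{\left(2 \left(-5\right) \right)} \right)} = - 0 \left(17 + 0\right) = - 0 \cdot 17 = \left(-1\right) 0 = 0$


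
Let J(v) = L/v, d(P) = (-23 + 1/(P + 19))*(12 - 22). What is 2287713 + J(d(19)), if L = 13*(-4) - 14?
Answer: 3328621997/1455 ≈ 2.2877e+6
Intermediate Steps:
L = -66 (L = -52 - 14 = -66)
d(P) = 230 - 10/(19 + P) (d(P) = (-23 + 1/(19 + P))*(-10) = 230 - 10/(19 + P))
J(v) = -66/v
2287713 + J(d(19)) = 2287713 - 66*(19 + 19)/(10*(436 + 23*19)) = 2287713 - 66*19/(5*(436 + 437)) = 2287713 - 66/(10*(1/38)*873) = 2287713 - 66/4365/19 = 2287713 - 66*19/4365 = 2287713 - 418/1455 = 3328621997/1455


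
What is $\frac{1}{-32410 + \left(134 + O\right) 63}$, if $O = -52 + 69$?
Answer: $- \frac{1}{22897} \approx -4.3674 \cdot 10^{-5}$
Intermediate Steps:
$O = 17$
$\frac{1}{-32410 + \left(134 + O\right) 63} = \frac{1}{-32410 + \left(134 + 17\right) 63} = \frac{1}{-32410 + 151 \cdot 63} = \frac{1}{-32410 + 9513} = \frac{1}{-22897} = - \frac{1}{22897}$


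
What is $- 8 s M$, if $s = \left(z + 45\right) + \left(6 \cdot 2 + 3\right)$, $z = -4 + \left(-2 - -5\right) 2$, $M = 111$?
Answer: $-55056$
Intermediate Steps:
$z = 2$ ($z = -4 + \left(-2 + 5\right) 2 = -4 + 3 \cdot 2 = -4 + 6 = 2$)
$s = 62$ ($s = \left(2 + 45\right) + \left(6 \cdot 2 + 3\right) = 47 + \left(12 + 3\right) = 47 + 15 = 62$)
$- 8 s M = \left(-8\right) 62 \cdot 111 = \left(-496\right) 111 = -55056$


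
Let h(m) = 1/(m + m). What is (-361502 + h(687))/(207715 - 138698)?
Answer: -496703747/94829358 ≈ -5.2379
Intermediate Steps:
h(m) = 1/(2*m)
(-361502 + h(687))/(207715 - 138698) = (-361502 + (½)/687)/(207715 - 138698) = (-361502 + (½)*(1/687))/69017 = (-361502 + 1/1374)*(1/69017) = -496703747/1374*1/69017 = -496703747/94829358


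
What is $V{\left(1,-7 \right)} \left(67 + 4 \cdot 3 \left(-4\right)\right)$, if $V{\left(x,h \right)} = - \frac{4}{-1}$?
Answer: $76$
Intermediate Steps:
$V{\left(x,h \right)} = 4$ ($V{\left(x,h \right)} = \left(-4\right) \left(-1\right) = 4$)
$V{\left(1,-7 \right)} \left(67 + 4 \cdot 3 \left(-4\right)\right) = 4 \left(67 + 4 \cdot 3 \left(-4\right)\right) = 4 \left(67 + 12 \left(-4\right)\right) = 4 \left(67 - 48\right) = 4 \cdot 19 = 76$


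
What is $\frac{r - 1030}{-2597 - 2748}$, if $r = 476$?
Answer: $\frac{554}{5345} \approx 0.10365$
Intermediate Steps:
$\frac{r - 1030}{-2597 - 2748} = \frac{476 - 1030}{-2597 - 2748} = - \frac{554}{-5345} = \left(-554\right) \left(- \frac{1}{5345}\right) = \frac{554}{5345}$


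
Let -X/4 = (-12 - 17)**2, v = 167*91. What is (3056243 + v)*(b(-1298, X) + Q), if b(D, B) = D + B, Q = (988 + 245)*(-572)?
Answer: -2180531970720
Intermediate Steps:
Q = -705276 (Q = 1233*(-572) = -705276)
v = 15197
X = -3364 (X = -4*(-12 - 17)**2 = -4*(-29)**2 = -4*841 = -3364)
b(D, B) = B + D
(3056243 + v)*(b(-1298, X) + Q) = (3056243 + 15197)*((-3364 - 1298) - 705276) = 3071440*(-4662 - 705276) = 3071440*(-709938) = -2180531970720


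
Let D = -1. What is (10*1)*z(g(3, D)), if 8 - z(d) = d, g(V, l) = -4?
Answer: 120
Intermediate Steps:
z(d) = 8 - d
(10*1)*z(g(3, D)) = (10*1)*(8 - 1*(-4)) = 10*(8 + 4) = 10*12 = 120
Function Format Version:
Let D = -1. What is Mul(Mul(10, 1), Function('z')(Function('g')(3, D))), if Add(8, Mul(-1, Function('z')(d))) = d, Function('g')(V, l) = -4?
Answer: 120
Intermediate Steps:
Function('z')(d) = Add(8, Mul(-1, d))
Mul(Mul(10, 1), Function('z')(Function('g')(3, D))) = Mul(Mul(10, 1), Add(8, Mul(-1, -4))) = Mul(10, Add(8, 4)) = Mul(10, 12) = 120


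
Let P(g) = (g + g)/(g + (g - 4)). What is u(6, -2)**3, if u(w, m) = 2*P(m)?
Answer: 1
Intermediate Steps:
P(g) = 2*g/(-4 + 2*g) (P(g) = (2*g)/(g + (-4 + g)) = (2*g)/(-4 + 2*g) = 2*g/(-4 + 2*g))
u(w, m) = 2*m/(-2 + m) (u(w, m) = 2*(m/(-2 + m)) = 2*m/(-2 + m))
u(6, -2)**3 = (2*(-2)/(-2 - 2))**3 = (2*(-2)/(-4))**3 = (2*(-2)*(-1/4))**3 = 1**3 = 1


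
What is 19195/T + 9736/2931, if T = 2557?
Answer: 81155497/7494567 ≈ 10.829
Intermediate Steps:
19195/T + 9736/2931 = 19195/2557 + 9736/2931 = 81155497/7494567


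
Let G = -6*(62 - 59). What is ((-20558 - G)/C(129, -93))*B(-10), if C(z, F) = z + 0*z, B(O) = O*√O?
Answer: 205400*I*√10/129 ≈ 5035.1*I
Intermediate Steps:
B(O) = O^(3/2)
C(z, F) = z (C(z, F) = z + 0 = z)
G = -18 (G = -6*3 = -18)
((-20558 - G)/C(129, -93))*B(-10) = ((-20558 - 1*(-18))/129)*(-10)^(3/2) = ((-20558 + 18)*(1/129))*(-10*I*√10) = (-20540*1/129)*(-10*I*√10) = -(-205400)*I*√10/129 = 205400*I*√10/129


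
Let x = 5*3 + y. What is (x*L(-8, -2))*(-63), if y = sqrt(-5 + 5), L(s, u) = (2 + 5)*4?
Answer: -26460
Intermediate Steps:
L(s, u) = 28 (L(s, u) = 7*4 = 28)
y = 0 (y = sqrt(0) = 0)
x = 15 (x = 5*3 + 0 = 15 + 0 = 15)
(x*L(-8, -2))*(-63) = (15*28)*(-63) = 420*(-63) = -26460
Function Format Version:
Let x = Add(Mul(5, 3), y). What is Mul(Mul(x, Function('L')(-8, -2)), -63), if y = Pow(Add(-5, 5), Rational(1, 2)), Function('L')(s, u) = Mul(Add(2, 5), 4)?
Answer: -26460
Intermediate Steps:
Function('L')(s, u) = 28 (Function('L')(s, u) = Mul(7, 4) = 28)
y = 0 (y = Pow(0, Rational(1, 2)) = 0)
x = 15 (x = Add(Mul(5, 3), 0) = Add(15, 0) = 15)
Mul(Mul(x, Function('L')(-8, -2)), -63) = Mul(Mul(15, 28), -63) = Mul(420, -63) = -26460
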